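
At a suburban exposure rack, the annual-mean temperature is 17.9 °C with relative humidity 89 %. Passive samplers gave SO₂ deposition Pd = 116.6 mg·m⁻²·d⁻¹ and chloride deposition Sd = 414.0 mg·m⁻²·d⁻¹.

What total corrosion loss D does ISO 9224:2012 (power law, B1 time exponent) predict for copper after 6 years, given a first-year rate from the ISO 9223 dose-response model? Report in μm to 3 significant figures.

D(6) = 16.3 μm

copper: T>10 °C ⇒ hinge -0.080·(17.9−10) = -0.6320
  Pd branch = 0.0053·Pd^0.26·e^(0.059·RH+f) = 1.852 μm/a
  Sd branch = 0.01025·Sd^0.27·e^(0.036·RH+0.049·T) = 3.088 μm/a
  sum: 1.852 + 3.088 → r_corr = 4.94 μm/a
Power-law: D(6) = r_corr · 6^0.667
  D(6) = 4.94 × 6^0.667 = 4.94 × 3.304 = 16.32 μm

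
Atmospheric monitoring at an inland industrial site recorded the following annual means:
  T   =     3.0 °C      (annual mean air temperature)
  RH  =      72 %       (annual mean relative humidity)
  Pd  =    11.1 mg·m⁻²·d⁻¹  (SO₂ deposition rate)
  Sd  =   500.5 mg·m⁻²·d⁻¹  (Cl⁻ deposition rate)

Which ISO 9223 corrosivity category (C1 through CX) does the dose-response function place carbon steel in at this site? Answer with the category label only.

carbon steel: f(T) = +0.150·(T−10) [T≤10 °C] = -1.0500
  SO₂ term: 1.77·11.1^0.52·exp(0.02·72-1.0500) = 9.139
  Cl⁻ term: 0.102·500.5^0.62·exp(0.033·72+0.04·3.0) = 58.38
  r_corr = 9.139 + 58.38 = 67.51 μm/a
ISO 9223 Table 2 (carbon steel): 50 < 67.5 ≤ 80 μm/a ⇒ C4

C4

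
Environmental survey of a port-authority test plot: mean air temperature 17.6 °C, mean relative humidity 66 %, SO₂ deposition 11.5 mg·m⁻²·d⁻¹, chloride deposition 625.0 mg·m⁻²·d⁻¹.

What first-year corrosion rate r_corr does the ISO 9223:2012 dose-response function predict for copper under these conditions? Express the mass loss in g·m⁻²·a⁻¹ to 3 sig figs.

copper: temperature factor f = -0.080·(7.6) = -0.6080
  SO₂ term: 0.0053·11.5^0.26·exp(0.059·66-0.6080) = 0.2674
  Cl⁻ term: 0.01025·625.0^0.27·exp(0.036·66+0.049·17.6) = 1.486
  r_corr = 0.2674 + 1.486 = 1.753 μm/a
Convert to mass loss: 1.753 μm/a × 8.96 g/cm³ = 15.71 g·m⁻²·a⁻¹

r_corr = 15.7 g·m⁻²·a⁻¹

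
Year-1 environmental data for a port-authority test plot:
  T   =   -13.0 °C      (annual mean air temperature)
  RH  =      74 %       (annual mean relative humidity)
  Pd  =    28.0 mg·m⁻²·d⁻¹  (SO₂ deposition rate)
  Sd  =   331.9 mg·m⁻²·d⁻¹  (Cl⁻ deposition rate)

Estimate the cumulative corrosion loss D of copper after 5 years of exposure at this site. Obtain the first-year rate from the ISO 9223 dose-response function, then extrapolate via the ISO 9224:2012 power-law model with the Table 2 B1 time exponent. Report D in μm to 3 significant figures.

copper: temperature factor f = +0.126·(-23.0) = -2.8980
  SO₂ term: 0.0053·28.0^0.26·exp(0.059·74-2.8980) = 0.05471
  Sd branch = 0.01025·Sd^0.27·e^(0.036·RH+0.049·T) = 0.373 μm/a
  sum: 0.05471 + 0.373 → r_corr = 0.4277 μm/a
Long-term exponent b (ISO 9224 Table 2, B1) = 0.667
  D(5) = 0.4277 × 5^0.667 = 0.4277 × 2.926 = 1.251 μm

D(5) = 1.25 μm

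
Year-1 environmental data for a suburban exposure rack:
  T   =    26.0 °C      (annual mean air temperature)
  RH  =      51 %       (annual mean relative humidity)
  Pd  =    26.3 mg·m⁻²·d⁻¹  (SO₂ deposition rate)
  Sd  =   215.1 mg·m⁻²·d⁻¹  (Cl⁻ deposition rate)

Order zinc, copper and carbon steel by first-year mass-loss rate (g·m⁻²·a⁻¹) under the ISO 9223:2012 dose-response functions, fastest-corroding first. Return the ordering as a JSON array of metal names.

zinc: f(T) = -0.071·(T−10) [T>10 °C] = -1.1360
  SO₂ term: 0.0129·26.3^0.44·exp(0.046·51-1.1360) = 0.1823
  Sd branch = 0.0175·Sd^0.57·e^(0.008·RH+0.085·T) = 5.124 μm/a
  r_corr = 0.1823 + 5.124 = 5.307 μm/a
  mass loss = 5.307 μm/a × 7.14 g/cm³ = 37.89 g·m⁻²·a⁻¹
copper: T>10 °C ⇒ hinge -0.080·(26.0−10) = -1.2800
  SO₂ term: 0.0053·26.3^0.26·exp(0.059·51-1.2800) = 0.06988
  Cl⁻ term: 0.01025·215.1^0.27·exp(0.036·51+0.049·26.0) = 0.9799
  sum: 0.06988 + 0.9799 → r_corr = 1.05 μm/a
  mass loss = 1.05 μm/a × 8.96 g/cm³ = 9.406 g·m⁻²·a⁻¹
carbon steel: T>10 °C ⇒ hinge -0.054·(26.0−10) = -0.8640
  SO₂ term: 1.77·26.3^0.52·exp(0.02·51-0.8640) = 11.33
  Cl⁻ term: 0.102·215.1^0.62·exp(0.033·51+0.04·26.0) = 43.39
  sum: 11.33 + 43.39 → r_corr = 54.72 μm/a
  mass loss = 54.72 μm/a × 7.85 g/cm³ = 429.6 g·m⁻²·a⁻¹
Ordering by g·m⁻²·a⁻¹: carbon steel (430) > zinc (37.9) > copper (9.41)

["carbon steel", "zinc", "copper"]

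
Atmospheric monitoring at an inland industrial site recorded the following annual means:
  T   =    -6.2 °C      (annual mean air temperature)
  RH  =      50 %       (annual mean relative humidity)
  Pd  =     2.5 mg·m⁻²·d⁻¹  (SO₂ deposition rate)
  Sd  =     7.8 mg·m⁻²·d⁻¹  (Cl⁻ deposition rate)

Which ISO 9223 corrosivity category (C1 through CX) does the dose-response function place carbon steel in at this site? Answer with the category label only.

carbon steel: f(T) = +0.150·(T−10) [T≤10 °C] = -2.4300
  sulphur-dioxide contribution → 0.6821 μm/a
  chloride contribution → 1.481 μm/a
  total first-year rate 2.163 μm/a
ISO 9223 Table 2 (carbon steel): 1.3 < 2.16 ≤ 25 μm/a ⇒ C2

C2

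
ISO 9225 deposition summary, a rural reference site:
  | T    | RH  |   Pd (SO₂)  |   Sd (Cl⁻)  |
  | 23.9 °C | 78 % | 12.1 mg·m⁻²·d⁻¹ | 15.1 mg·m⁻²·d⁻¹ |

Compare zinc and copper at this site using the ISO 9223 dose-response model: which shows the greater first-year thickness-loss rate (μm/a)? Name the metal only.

zinc

zinc: f(T) = -0.071·(T−10) [T>10 °C] = -0.9869
  sulphur-dioxide contribution → 0.5208 μm/a
  chloride contribution → 1.17 μm/a
  ⇒ r_corr(zinc) = 1.691 μm/a
copper: T>10 °C ⇒ hinge -0.080·(23.9−10) = -1.1120
  sulphur-dioxide contribution → 0.3323 μm/a
  chloride contribution → 1.141 μm/a
  total first-year rate 1.473 μm/a
Ordering by μm/a: zinc (1.69) > copper (1.47)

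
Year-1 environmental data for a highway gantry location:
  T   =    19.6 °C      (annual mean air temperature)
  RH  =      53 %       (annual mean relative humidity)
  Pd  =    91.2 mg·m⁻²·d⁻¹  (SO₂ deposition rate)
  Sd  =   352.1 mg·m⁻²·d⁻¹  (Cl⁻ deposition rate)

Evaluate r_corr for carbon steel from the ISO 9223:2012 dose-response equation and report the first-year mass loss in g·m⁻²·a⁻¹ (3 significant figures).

carbon steel: temperature factor f = -0.054·(9.6) = -0.5184
  Pd branch = 1.77·Pd^0.52·e^(0.02·RH+f) = 31.8 μm/a
  Sd branch = 0.102·Sd^0.62·e^(0.033·RH+0.04·T) = 48.71 μm/a
  sum: 31.8 + 48.71 → r_corr = 80.5 μm/a
Convert to mass loss: 80.5 μm/a × 7.85 g/cm³ = 632 g·m⁻²·a⁻¹

r_corr = 632 g·m⁻²·a⁻¹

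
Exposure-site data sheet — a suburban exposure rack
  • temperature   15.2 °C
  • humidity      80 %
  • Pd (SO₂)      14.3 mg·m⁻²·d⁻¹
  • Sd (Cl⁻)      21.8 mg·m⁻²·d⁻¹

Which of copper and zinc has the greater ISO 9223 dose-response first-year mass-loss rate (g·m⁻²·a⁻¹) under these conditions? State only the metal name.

copper

copper: T>10 °C ⇒ hinge -0.080·(15.2−10) = -0.4160
  sulphur-dioxide contribution → 0.7832 μm/a
  chloride contribution → 0.8838 μm/a
  total first-year rate 1.667 μm/a
  mass loss = 1.667 μm/a × 8.96 g/cm³ = 14.94 g·m⁻²·a⁻¹
zinc: f(T) = -0.071·(T−10) [T>10 °C] = -0.3692
  sulphur-dioxide contribution → 1.14 μm/a
  chloride contribution → 0.6999 μm/a
  total first-year rate 1.84 μm/a
  mass loss = 1.84 μm/a × 7.14 g/cm³ = 13.13 g·m⁻²·a⁻¹
Ordering by g·m⁻²·a⁻¹: copper (14.9) > zinc (13.1)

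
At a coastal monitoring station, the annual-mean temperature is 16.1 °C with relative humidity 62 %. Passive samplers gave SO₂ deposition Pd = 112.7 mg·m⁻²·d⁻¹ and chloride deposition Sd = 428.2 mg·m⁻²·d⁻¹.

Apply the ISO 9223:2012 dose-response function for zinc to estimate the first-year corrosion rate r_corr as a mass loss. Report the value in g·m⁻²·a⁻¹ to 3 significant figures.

r_corr = 33.8 g·m⁻²·a⁻¹

zinc: f(T) = -0.071·(T−10) [T>10 °C] = -0.4331
  SO₂ term: 0.0129·112.7^0.44·exp(0.046·62-0.4331) = 1.159
  Cl⁻ term: 0.0175·428.2^0.57·exp(0.008·62+0.085·16.1) = 3.571
  r_corr = 1.159 + 3.571 = 4.73 μm/a
Convert to mass loss: 4.73 μm/a × 7.14 g/cm³ = 33.77 g·m⁻²·a⁻¹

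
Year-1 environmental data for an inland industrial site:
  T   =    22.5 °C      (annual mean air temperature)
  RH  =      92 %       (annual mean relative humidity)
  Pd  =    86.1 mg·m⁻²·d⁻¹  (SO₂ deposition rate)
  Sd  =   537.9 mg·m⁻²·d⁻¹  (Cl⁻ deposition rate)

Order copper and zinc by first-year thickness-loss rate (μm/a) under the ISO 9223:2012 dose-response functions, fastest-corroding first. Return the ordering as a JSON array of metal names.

["zinc", "copper"]

copper: T>10 °C ⇒ hinge -0.080·(22.5−10) = -1.0000
  Pd branch = 0.0053·Pd^0.26·e^(0.059·RH+f) = 1.414 μm/a
  Cl⁻ term: 0.01025·537.9^0.27·exp(0.036·92+0.049·22.5) = 4.626
  r_corr = 1.414 + 4.626 = 6.04 μm/a
zinc: temperature factor f = -0.071·(12.5) = -0.8875
  SO₂ term: 0.0129·86.1^0.44·exp(0.046·92-0.8875) = 2.597
  Sd branch = 0.0175·Sd^0.57·e^(0.008·RH+0.085·T) = 8.908 μm/a
  r_corr = 2.597 + 8.908 = 11.5 μm/a
Ordering by μm/a: zinc (11.5) > copper (6.04)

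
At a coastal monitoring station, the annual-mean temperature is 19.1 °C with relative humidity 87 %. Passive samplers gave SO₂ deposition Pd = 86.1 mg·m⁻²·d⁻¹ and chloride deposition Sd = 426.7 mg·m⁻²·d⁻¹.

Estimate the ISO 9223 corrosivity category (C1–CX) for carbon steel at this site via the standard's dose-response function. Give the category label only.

CX

carbon steel: T>10 °C ⇒ hinge -0.054·(19.1−10) = -0.4914
  SO₂ term: 1.77·86.1^0.52·exp(0.02·87-0.4914) = 62.58
  Cl⁻ term: 0.102·426.7^0.62·exp(0.033·87+0.04·19.1) = 165.2
  r_corr = 62.58 + 165.2 = 227.8 μm/a
ISO 9223 Table 2 (carbon steel): 200 < 228 ≤ 700 μm/a ⇒ CX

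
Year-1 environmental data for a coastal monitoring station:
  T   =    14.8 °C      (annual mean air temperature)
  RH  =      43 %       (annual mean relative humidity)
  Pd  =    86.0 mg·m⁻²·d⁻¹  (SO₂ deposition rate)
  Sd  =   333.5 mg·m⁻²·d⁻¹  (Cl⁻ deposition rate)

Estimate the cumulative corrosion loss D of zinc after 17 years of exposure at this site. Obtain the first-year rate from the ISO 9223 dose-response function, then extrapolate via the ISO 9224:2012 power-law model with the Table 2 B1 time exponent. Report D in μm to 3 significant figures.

zinc: f(T) = -0.071·(T−10) [T>10 °C] = -0.3408
  SO₂ term: 0.0129·86.0^0.44·exp(0.046·43-0.3408) = 0.4708
  Cl⁻ term: 0.0175·333.5^0.57·exp(0.008·43+0.085·14.8) = 2.382
  sum: 0.4708 + 2.382 → r_corr = 2.853 μm/a
ISO 9224: D(t) = r_corr · t^b with b = 0.813 (zinc, B1)
  D(17) = 2.853 × 17^0.813 = 2.853 × 10.01 = 28.55 μm

D(17) = 28.6 μm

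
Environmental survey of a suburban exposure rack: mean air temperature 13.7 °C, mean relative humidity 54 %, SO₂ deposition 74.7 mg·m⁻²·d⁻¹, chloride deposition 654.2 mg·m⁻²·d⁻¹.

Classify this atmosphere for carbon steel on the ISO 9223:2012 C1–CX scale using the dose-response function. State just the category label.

C5

carbon steel: temperature factor f = -0.054·(3.7) = -0.1998
  SO₂ term: 1.77·74.7^0.52·exp(0.02·54-0.1998) = 40.21
  Sd branch = 0.102·Sd^0.62·e^(0.033·RH+0.04·T) = 58.38 μm/a
  r_corr = 40.21 + 58.38 = 98.59 μm/a
98.6 μm/a falls in (80, 200] for carbon steel → category C5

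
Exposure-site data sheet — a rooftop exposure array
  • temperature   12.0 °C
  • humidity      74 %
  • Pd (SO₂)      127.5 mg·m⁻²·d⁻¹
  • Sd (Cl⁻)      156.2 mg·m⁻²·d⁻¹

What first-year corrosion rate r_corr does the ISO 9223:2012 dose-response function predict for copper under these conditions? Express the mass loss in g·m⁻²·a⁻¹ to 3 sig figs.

copper: f(T) = -0.080·(T−10) [T>10 °C] = -0.1600
  Pd branch = 0.0053·Pd^0.26·e^(0.059·RH+f) = 1.254 μm/a
  Sd branch = 0.01025·Sd^0.27·e^(0.036·RH+0.049·T) = 1.036 μm/a
  r_corr = 1.254 + 1.036 = 2.29 μm/a
Convert to mass loss: 2.29 μm/a × 8.96 g/cm³ = 20.52 g·m⁻²·a⁻¹

r_corr = 20.5 g·m⁻²·a⁻¹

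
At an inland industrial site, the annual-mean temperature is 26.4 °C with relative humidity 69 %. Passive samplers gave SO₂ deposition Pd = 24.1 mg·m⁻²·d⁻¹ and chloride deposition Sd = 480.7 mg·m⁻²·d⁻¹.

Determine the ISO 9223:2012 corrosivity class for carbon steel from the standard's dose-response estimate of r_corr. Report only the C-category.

C5

carbon steel: temperature factor f = -0.054·(16.4) = -0.8856
  SO₂ term: 1.77·24.1^0.52·exp(0.02·69-0.8856) = 15.18
  Sd branch = 0.102·Sd^0.62·e^(0.033·RH+0.04·T) = 131.5 μm/a
  r_corr = 15.18 + 131.5 = 146.7 μm/a
Category bounds: 80…200 μm/a bracket r_corr ⇒ C5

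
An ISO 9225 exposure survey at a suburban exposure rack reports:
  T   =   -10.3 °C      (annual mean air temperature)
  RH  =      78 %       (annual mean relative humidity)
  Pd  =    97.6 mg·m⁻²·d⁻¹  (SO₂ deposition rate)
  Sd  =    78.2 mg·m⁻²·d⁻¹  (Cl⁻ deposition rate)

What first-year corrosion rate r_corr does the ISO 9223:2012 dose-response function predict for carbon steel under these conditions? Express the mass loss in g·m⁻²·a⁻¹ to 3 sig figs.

r_corr = 138 g·m⁻²·a⁻¹

carbon steel: f(T) = +0.150·(T−10) [T≤10 °C] = -3.0450
  SO₂ term: 1.77·97.6^0.52·exp(0.02·78-3.0450) = 4.341
  Sd branch = 0.102·Sd^0.62·e^(0.033·RH+0.04·T) = 13.22 μm/a
  sum: 4.341 + 13.22 → r_corr = 17.56 μm/a
Convert to mass loss: 17.56 μm/a × 7.85 g/cm³ = 137.9 g·m⁻²·a⁻¹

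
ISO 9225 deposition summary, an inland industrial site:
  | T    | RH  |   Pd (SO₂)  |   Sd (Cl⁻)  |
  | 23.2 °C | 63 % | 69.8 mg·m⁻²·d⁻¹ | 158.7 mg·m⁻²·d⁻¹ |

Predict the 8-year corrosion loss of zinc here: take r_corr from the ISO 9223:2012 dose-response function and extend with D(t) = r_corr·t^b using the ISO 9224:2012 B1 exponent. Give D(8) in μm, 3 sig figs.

D(8) = 23.5 μm

zinc: T>10 °C ⇒ hinge -0.071·(23.2−10) = -0.9372
  sulphur-dioxide contribution → 0.5935 μm/a
  chloride contribution → 3.738 μm/a
  ⇒ r_corr(zinc) = 4.332 μm/a
Power-law: D(8) = r_corr · 8^0.813
  D(8) = 4.332 × 8^0.813 = 4.332 × 5.423 = 23.49 μm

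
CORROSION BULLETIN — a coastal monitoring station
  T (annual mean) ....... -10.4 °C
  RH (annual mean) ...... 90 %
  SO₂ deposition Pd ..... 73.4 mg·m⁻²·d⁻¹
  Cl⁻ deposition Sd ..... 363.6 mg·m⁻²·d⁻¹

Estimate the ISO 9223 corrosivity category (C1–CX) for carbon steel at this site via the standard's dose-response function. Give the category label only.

C4

carbon steel: f(T) = +0.150·(T−10) [T≤10 °C] = -3.0600
  Pd branch = 1.77·Pd^0.52·e^(0.02·RH+f) = 4.687 μm/a
  Sd branch = 0.102·Sd^0.62·e^(0.033·RH+0.04·T) = 50.74 μm/a
  sum: 4.687 + 50.74 → r_corr = 55.43 μm/a
Category bounds: 50…80 μm/a bracket r_corr ⇒ C4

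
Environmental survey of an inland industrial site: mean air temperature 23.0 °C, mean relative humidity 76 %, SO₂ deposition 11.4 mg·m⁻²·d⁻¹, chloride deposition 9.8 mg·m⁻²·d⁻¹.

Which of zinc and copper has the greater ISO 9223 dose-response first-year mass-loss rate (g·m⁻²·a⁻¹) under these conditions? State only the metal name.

copper

zinc: temperature factor f = -0.071·(13.0) = -0.9230
  sulphur-dioxide contribution → 0.4933 μm/a
  chloride contribution → 0.8339 μm/a
  total first-year rate 1.327 μm/a
  mass loss = 1.327 μm/a × 7.14 g/cm³ = 9.476 g·m⁻²·a⁻¹
copper: temperature factor f = -0.080·(13.0) = -1.0400
  sulphur-dioxide contribution → 0.3125 μm/a
  chloride contribution → 0.9037 μm/a
  ⇒ r_corr(copper) = 1.216 μm/a
  mass loss = 1.216 μm/a × 8.96 g/cm³ = 10.9 g·m⁻²·a⁻¹
Ordering by g·m⁻²·a⁻¹: copper (10.9) > zinc (9.48)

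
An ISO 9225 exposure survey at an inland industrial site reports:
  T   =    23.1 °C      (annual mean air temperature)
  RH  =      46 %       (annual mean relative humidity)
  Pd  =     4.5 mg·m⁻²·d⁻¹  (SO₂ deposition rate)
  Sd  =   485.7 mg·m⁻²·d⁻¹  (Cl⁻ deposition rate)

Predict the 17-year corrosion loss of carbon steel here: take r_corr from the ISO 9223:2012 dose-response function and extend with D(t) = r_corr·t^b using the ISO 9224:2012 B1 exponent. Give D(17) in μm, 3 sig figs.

D(17) = 260 μm

carbon steel: T>10 °C ⇒ hinge -0.054·(23.1−10) = -0.7074
  sulphur-dioxide contribution → 4.786 μm/a
  chloride contribution → 54.29 μm/a
  ⇒ r_corr(carbon steel) = 59.07 μm/a
Long-term exponent b (ISO 9224 Table 2, B1) = 0.523
  D(17) = 59.07 × 17^0.523 = 59.07 × 4.401 = 260 μm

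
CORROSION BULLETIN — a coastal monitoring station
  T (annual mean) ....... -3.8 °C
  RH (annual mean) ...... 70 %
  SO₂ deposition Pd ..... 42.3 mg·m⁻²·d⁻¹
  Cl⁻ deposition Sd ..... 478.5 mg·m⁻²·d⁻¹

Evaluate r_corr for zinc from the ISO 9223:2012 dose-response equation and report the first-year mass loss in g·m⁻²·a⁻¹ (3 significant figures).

r_corr = 12.4 g·m⁻²·a⁻¹

zinc: temperature factor f = +0.038·(-13.8) = -0.5244
  Pd branch = 0.0129·Pd^0.44·e^(0.046·RH+f) = 0.9928 μm/a
  Sd branch = 0.0175·Sd^0.57·e^(0.008·RH+0.085·T) = 0.7473 μm/a
  sum: 0.9928 + 0.7473 → r_corr = 1.74 μm/a
Convert to mass loss: 1.74 μm/a × 7.14 g/cm³ = 12.42 g·m⁻²·a⁻¹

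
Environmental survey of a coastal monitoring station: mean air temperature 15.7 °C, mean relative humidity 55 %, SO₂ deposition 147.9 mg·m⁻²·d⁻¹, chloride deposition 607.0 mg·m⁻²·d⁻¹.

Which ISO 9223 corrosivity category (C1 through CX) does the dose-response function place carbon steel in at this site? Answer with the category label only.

carbon steel: f(T) = -0.054·(T−10) [T>10 °C] = -0.3078
  SO₂ term: 1.77·147.9^0.52·exp(0.02·55-0.3078) = 52.53
  Cl⁻ term: 0.102·607.0^0.62·exp(0.033·55+0.04·15.7) = 62.4
  sum: 52.53 + 62.4 → r_corr = 114.9 μm/a
ISO 9223 Table 2 (carbon steel): 80 < 115 ≤ 200 μm/a ⇒ C5

C5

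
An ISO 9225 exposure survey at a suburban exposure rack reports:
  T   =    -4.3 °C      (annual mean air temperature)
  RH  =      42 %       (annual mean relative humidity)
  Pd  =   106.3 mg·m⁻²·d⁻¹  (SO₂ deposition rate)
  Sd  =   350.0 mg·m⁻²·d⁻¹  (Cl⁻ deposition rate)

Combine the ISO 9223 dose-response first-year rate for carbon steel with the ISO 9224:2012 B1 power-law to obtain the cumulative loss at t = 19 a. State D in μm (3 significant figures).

D(19) = 85.9 μm

carbon steel: f(T) = +0.150·(T−10) [T≤10 °C] = -2.1450
  SO₂ term: 1.77·106.3^0.52·exp(0.02·42-2.1450) = 5.433
  Cl⁻ term: 0.102·350.0^0.62·exp(0.033·42+0.04·-4.3) = 12.98
  r_corr = 5.433 + 12.98 = 18.41 μm/a
Long-term exponent b (ISO 9224 Table 2, B1) = 0.523
  D(19) = 18.41 × 19^0.523 = 18.41 × 4.664 = 85.87 μm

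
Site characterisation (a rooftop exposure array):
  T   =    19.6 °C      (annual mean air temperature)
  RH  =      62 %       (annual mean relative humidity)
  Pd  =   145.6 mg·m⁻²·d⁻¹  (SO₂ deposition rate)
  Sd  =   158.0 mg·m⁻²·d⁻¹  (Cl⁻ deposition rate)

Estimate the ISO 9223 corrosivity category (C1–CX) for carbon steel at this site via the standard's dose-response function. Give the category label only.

carbon steel: temperature factor f = -0.054·(9.6) = -0.5184
  sulphur-dioxide contribution → 48.55 μm/a
  chloride contribution → 39.89 μm/a
  total first-year rate 88.44 μm/a
Category bounds: 80…200 μm/a bracket r_corr ⇒ C5

C5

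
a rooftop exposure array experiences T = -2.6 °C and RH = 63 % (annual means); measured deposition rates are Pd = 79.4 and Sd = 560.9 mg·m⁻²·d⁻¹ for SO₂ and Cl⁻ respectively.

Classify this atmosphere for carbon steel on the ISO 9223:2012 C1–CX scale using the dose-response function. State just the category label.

carbon steel: T≤10 °C ⇒ hinge +0.150·(-2.6−10) = -1.8900
  sulphur-dioxide contribution → 9.168 μm/a
  chloride contribution → 37.21 μm/a
  total first-year rate 46.38 μm/a
ISO 9223 Table 2 (carbon steel): 25 < 46.4 ≤ 50 μm/a ⇒ C3

C3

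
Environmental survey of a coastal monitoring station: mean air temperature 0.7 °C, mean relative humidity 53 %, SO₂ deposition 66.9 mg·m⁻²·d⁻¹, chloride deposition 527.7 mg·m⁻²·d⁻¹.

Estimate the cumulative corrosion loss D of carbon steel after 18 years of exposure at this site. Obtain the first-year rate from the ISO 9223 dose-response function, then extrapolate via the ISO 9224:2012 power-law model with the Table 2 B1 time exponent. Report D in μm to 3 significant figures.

carbon steel: temperature factor f = +0.150·(-9.3) = -1.3950
  Pd branch = 1.77·Pd^0.52·e^(0.02·RH+f) = 11.26 μm/a
  Sd branch = 0.102·Sd^0.62·e^(0.033·RH+0.04·T) = 29.39 μm/a
  sum: 11.26 + 29.39 → r_corr = 40.66 μm/a
Long-term exponent b (ISO 9224 Table 2, B1) = 0.523
  D(18) = 40.66 × 18^0.523 = 40.66 × 4.534 = 184.3 μm

D(18) = 184 μm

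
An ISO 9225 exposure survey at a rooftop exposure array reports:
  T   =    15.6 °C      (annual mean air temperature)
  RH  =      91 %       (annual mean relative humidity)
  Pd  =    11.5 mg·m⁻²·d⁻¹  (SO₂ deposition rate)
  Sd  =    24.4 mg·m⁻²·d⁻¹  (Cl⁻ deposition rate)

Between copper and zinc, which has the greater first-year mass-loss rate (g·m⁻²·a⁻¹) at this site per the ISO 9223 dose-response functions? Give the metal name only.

copper

copper: T>10 °C ⇒ hinge -0.080·(15.6−10) = -0.4480
  Pd branch = 0.0053·Pd^0.26·e^(0.059·RH+f) = 1.372 μm/a
  Sd branch = 0.01025·Sd^0.27·e^(0.036·RH+0.049·T) = 1.381 μm/a
  sum: 1.372 + 1.381 → r_corr = 2.752 μm/a
  mass loss = 2.752 μm/a × 8.96 g/cm³ = 24.66 g·m⁻²·a⁻¹
zinc: f(T) = -0.071·(T−10) [T>10 °C] = -0.3976
  Pd branch = 0.0129·Pd^0.44·e^(0.046·RH+f) = 1.669 μm/a
  Sd branch = 0.0175·Sd^0.57·e^(0.008·RH+0.085·T) = 0.8431 μm/a
  r_corr = 1.669 + 0.8431 = 2.513 μm/a
  mass loss = 2.513 μm/a × 7.14 g/cm³ = 17.94 g·m⁻²·a⁻¹
Ordering by g·m⁻²·a⁻¹: copper (24.7) > zinc (17.9)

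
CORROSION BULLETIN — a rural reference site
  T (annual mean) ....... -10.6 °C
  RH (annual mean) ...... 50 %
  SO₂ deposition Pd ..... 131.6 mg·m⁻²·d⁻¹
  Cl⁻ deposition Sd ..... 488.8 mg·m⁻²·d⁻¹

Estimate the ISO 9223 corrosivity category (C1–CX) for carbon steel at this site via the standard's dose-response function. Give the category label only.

C2

carbon steel: f(T) = +0.150·(T−10) [T≤10 °C] = -3.0900
  SO₂ term: 1.77·131.6^0.52·exp(0.02·50-3.0900) = 2.769
  Sd branch = 0.102·Sd^0.62·e^(0.033·RH+0.04·T) = 16.15 μm/a
  r_corr = 2.769 + 16.15 = 18.92 μm/a
Category bounds: 1.3…25 μm/a bracket r_corr ⇒ C2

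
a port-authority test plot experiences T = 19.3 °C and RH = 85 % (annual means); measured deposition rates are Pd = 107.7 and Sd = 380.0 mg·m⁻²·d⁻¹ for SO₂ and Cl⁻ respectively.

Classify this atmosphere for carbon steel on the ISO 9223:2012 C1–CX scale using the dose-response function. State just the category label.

CX

carbon steel: f(T) = -0.054·(T−10) [T>10 °C] = -0.5022
  sulphur-dioxide contribution → 66.82 μm/a
  chloride contribution → 145.1 μm/a
  total first-year rate 211.9 μm/a
ISO 9223 Table 2 (carbon steel): 200 < 212 ≤ 700 μm/a ⇒ CX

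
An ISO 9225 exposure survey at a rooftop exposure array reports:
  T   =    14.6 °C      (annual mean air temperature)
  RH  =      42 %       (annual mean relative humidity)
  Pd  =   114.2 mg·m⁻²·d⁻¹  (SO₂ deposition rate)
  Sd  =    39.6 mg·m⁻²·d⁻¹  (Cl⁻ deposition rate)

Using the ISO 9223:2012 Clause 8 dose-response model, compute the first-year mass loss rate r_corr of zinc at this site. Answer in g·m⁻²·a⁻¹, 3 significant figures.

zinc: T>10 °C ⇒ hinge -0.071·(14.6−10) = -0.3266
  Pd branch = 0.0129·Pd^0.44·e^(0.046·RH+f) = 0.5166 μm/a
  Cl⁻ term: 0.0175·39.6^0.57·exp(0.008·42+0.085·14.6) = 0.6896
  sum: 0.5166 + 0.6896 → r_corr = 1.206 μm/a
Convert to mass loss: 1.206 μm/a × 7.14 g/cm³ = 8.613 g·m⁻²·a⁻¹

r_corr = 8.61 g·m⁻²·a⁻¹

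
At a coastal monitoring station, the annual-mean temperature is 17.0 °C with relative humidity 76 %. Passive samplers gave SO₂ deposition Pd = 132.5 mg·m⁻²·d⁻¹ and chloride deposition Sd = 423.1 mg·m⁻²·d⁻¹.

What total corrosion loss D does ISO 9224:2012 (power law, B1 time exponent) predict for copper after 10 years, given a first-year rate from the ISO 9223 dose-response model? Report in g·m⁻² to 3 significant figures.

D(10) = 117 g·m⁻²

copper: temperature factor f = -0.080·(7.0) = -0.5600
  SO₂ term: 0.0053·132.5^0.26·exp(0.059·76-0.5600) = 0.9555
  Cl⁻ term: 0.01025·423.1^0.27·exp(0.036·76+0.049·17.0) = 1.861
  r_corr = 0.9555 + 1.861 = 2.817 μm/a
Power-law: D(10) = r_corr · 10^0.667
  D(10) = 2.817 × 10^0.667 = 2.817 × 4.645 = 13.09 μm
  Mass loss = 13.09 μm × 8.96 g/cm³ = 117.2 g·m⁻²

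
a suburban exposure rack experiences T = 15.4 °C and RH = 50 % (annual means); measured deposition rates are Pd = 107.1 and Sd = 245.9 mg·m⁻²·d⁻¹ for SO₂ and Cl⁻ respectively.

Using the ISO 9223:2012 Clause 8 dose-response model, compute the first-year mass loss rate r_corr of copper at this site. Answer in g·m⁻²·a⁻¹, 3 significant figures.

r_corr = 7.21 g·m⁻²·a⁻¹

copper: T>10 °C ⇒ hinge -0.080·(15.4−10) = -0.4320
  SO₂ term: 0.0053·107.1^0.26·exp(0.059·50-0.4320) = 0.2216
  Sd branch = 0.01025·Sd^0.27·e^(0.036·RH+0.049·T) = 0.583 μm/a
  r_corr = 0.2216 + 0.583 = 0.8046 μm/a
Convert to mass loss: 0.8046 μm/a × 8.96 g/cm³ = 7.209 g·m⁻²·a⁻¹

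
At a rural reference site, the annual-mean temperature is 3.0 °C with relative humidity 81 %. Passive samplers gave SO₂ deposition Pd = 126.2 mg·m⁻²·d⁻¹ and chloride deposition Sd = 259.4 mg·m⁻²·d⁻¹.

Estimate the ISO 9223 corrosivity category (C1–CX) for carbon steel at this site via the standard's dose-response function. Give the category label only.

carbon steel: T≤10 °C ⇒ hinge +0.150·(3.0−10) = -1.0500
  sulphur-dioxide contribution → 38.73 μm/a
  chloride contribution → 52.27 μm/a
  total first-year rate 91 μm/a
ISO 9223 Table 2 (carbon steel): 80 < 91 ≤ 200 μm/a ⇒ C5

C5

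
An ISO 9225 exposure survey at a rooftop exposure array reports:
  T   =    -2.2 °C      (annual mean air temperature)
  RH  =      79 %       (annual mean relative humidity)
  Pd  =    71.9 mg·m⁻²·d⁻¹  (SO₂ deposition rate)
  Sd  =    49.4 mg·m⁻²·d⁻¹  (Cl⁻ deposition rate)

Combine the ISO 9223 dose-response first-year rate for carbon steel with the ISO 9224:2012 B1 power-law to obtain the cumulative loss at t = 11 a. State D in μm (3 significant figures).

carbon steel: temperature factor f = +0.150·(-12.2) = -1.8300
  Pd branch = 1.77·Pd^0.52·e^(0.02·RH+f) = 12.73 μm/a
  Sd branch = 0.102·Sd^0.62·e^(0.033·RH+0.04·T) = 14.21 μm/a
  sum: 12.73 + 14.21 → r_corr = 26.95 μm/a
Power-law: D(11) = r_corr · 11^0.523
  D(11) = 26.95 × 11^0.523 = 26.95 × 3.505 = 94.44 μm

D(11) = 94.4 μm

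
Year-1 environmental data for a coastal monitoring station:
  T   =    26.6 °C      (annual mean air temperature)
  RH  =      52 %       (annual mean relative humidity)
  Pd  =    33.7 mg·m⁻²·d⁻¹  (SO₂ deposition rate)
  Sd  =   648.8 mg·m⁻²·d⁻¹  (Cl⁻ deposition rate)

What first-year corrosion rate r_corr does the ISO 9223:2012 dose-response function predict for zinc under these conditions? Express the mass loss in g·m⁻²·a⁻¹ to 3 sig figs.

r_corr = 74.3 g·m⁻²·a⁻¹

zinc: T>10 °C ⇒ hinge -0.071·(26.6−10) = -1.1786
  Pd branch = 0.0129·Pd^0.44·e^(0.046·RH+f) = 0.204 μm/a
  Sd branch = 0.0175·Sd^0.57·e^(0.008·RH+0.085·T) = 10.2 μm/a
  r_corr = 0.204 + 10.2 = 10.4 μm/a
Convert to mass loss: 10.4 μm/a × 7.14 g/cm³ = 74.28 g·m⁻²·a⁻¹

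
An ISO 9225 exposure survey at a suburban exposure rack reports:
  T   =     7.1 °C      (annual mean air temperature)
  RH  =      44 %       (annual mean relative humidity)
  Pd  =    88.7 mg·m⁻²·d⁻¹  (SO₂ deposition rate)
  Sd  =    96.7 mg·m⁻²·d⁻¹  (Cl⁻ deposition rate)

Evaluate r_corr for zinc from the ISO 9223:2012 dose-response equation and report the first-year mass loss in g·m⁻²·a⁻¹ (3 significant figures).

r_corr = 8.89 g·m⁻²·a⁻¹

zinc: f(T) = +0.038·(T−10) [T≤10 °C] = -0.1102
  SO₂ term: 0.0129·88.7^0.44·exp(0.046·44-0.1102) = 0.6293
  Cl⁻ term: 0.0175·96.7^0.57·exp(0.008·44+0.085·7.1) = 0.6162
  sum: 0.6293 + 0.6162 → r_corr = 1.245 μm/a
Convert to mass loss: 1.245 μm/a × 7.14 g/cm³ = 8.892 g·m⁻²·a⁻¹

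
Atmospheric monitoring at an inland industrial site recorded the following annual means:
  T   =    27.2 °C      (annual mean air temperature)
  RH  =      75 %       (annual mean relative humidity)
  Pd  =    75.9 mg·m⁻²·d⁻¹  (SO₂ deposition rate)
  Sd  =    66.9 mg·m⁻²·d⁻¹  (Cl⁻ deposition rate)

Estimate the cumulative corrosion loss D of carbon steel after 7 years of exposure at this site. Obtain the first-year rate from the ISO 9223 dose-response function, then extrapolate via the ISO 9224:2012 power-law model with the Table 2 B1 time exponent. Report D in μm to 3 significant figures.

D(7) = 217 μm

carbon steel: temperature factor f = -0.054·(17.2) = -0.9288
  sulphur-dioxide contribution → 29.77 μm/a
  chloride contribution → 48.73 μm/a
  total first-year rate 78.49 μm/a
Power-law: D(7) = r_corr · 7^0.523
  D(7) = 78.49 × 7^0.523 = 78.49 × 2.767 = 217.2 μm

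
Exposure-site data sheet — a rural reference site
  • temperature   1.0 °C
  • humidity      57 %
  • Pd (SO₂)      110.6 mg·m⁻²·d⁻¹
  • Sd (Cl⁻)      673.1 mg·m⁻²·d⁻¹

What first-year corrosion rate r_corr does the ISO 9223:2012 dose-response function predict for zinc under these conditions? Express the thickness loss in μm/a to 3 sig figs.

zinc: temperature factor f = +0.038·(-9.0) = -0.3420
  SO₂ term: 0.0129·110.6^0.44·exp(0.046·57-0.3420) = 1
  Cl⁻ term: 0.0175·673.1^0.57·exp(0.008·57+0.085·1.0) = 1.23
  r_corr = 1 + 1.23 = 2.23 μm/a

r_corr = 2.23 μm/a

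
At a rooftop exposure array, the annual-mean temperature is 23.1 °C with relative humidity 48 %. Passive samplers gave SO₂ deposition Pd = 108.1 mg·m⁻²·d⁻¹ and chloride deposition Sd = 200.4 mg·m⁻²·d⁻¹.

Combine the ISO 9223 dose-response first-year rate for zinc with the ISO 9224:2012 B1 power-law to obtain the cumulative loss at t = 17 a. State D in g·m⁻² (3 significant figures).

zinc: temperature factor f = -0.071·(13.1) = -0.9301
  SO₂ term: 0.0129·108.1^0.44·exp(0.046·48-0.9301) = 0.3635
  Sd branch = 0.0175·Sd^0.57·e^(0.008·RH+0.085·T) = 3.755 μm/a
  r_corr = 0.3635 + 3.755 = 4.119 μm/a
Power-law: D(17) = r_corr · 17^0.813
  D(17) = 4.119 × 17^0.813 = 4.119 × 10.01 = 41.22 μm
  Mass loss = 41.22 μm × 7.14 g/cm³ = 294.3 g·m⁻²

D(17) = 294 g·m⁻²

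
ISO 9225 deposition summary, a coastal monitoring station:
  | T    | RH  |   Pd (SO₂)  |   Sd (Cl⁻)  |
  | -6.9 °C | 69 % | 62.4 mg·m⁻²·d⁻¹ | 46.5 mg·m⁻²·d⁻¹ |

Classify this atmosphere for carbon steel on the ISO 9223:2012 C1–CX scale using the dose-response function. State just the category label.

carbon steel: T≤10 °C ⇒ hinge +0.150·(-6.9−10) = -2.5350
  Pd branch = 1.77·Pd^0.52·e^(0.02·RH+f) = 4.785 μm/a
  Sd branch = 0.102·Sd^0.62·e^(0.033·RH+0.04·T) = 8.155 μm/a
  sum: 4.785 + 8.155 → r_corr = 12.94 μm/a
ISO 9223 Table 2 (carbon steel): 1.3 < 12.9 ≤ 25 μm/a ⇒ C2

C2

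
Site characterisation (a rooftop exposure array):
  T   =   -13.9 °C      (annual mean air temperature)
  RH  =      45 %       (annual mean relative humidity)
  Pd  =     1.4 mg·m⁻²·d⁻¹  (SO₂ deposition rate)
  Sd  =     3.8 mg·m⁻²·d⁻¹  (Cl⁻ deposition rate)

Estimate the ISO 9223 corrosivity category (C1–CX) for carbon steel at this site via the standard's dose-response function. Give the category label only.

carbon steel: T≤10 °C ⇒ hinge +0.150·(-13.9−10) = -3.5850
  sulphur-dioxide contribution → 0.1438 μm/a
  chloride contribution → 0.5909 μm/a
  ⇒ r_corr(carbon steel) = 0.7348 μm/a
Category bounds: 0…1.3 μm/a bracket r_corr ⇒ C1

C1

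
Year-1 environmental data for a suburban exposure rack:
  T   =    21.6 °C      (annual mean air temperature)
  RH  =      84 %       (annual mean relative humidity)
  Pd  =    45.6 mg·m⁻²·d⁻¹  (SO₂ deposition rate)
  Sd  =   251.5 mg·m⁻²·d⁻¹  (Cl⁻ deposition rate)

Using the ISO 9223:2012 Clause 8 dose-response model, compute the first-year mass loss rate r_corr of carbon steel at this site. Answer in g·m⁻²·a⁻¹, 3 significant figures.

r_corr = 1.23e+03 g·m⁻²·a⁻¹

carbon steel: f(T) = -0.054·(T−10) [T>10 °C] = -0.6264
  SO₂ term: 1.77·45.6^0.52·exp(0.02·84-0.6264) = 37
  Cl⁻ term: 0.102·251.5^0.62·exp(0.033·84+0.04·21.6) = 119.1
  r_corr = 37 + 119.1 = 156.1 μm/a
Convert to mass loss: 156.1 μm/a × 7.85 g/cm³ = 1226 g·m⁻²·a⁻¹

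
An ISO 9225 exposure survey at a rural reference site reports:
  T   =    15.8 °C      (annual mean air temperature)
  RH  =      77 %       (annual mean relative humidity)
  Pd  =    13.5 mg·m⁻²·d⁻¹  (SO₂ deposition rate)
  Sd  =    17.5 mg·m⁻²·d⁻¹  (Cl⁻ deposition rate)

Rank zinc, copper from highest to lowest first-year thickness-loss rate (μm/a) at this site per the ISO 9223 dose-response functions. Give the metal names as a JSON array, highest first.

zinc: temperature factor f = -0.071·(5.8) = -0.4118
  Pd branch = 0.0129·Pd^0.44·e^(0.046·RH+f) = 0.9276 μm/a
  Sd branch = 0.0175·Sd^0.57·e^(0.008·RH+0.085·T) = 0.6344 μm/a
  sum: 0.9276 + 0.6344 → r_corr = 1.562 μm/a
copper: temperature factor f = -0.080·(5.8) = -0.4640
  Pd branch = 0.0053·Pd^0.26·e^(0.059·RH+f) = 0.6161 μm/a
  Sd branch = 0.01025·Sd^0.27·e^(0.036·RH+0.049·T) = 0.7699 μm/a
  r_corr = 0.6161 + 0.7699 = 1.386 μm/a
Ordering by μm/a: zinc (1.56) > copper (1.39)

["zinc", "copper"]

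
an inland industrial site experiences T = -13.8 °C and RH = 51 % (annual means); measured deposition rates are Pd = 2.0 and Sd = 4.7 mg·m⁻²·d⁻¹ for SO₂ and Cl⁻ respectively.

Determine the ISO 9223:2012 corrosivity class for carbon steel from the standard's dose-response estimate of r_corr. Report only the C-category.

C1

carbon steel: f(T) = +0.150·(T−10) [T≤10 °C] = -3.5700
  sulphur-dioxide contribution → 0.1982 μm/a
  chloride contribution → 0.8251 μm/a
  total first-year rate 1.023 μm/a
1.02 μm/a falls in (0, 1.3] for carbon steel → category C1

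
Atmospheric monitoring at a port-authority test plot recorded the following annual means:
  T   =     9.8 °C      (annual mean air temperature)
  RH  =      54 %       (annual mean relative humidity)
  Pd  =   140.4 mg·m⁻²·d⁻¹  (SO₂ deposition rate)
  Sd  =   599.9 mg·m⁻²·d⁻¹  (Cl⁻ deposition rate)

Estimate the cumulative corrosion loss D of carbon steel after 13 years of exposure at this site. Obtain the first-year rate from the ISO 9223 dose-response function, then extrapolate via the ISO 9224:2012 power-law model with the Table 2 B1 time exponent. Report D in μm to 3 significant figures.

D(13) = 434 μm

carbon steel: T≤10 °C ⇒ hinge +0.150·(9.8−10) = -0.0300
  Pd branch = 1.77·Pd^0.52·e^(0.02·RH+f) = 66.16 μm/a
  Sd branch = 0.102·Sd^0.62·e^(0.033·RH+0.04·T) = 47.33 μm/a
  sum: 66.16 + 47.33 → r_corr = 113.5 μm/a
ISO 9224: D(t) = r_corr · t^b with b = 0.523 (carbon steel, B1)
  D(13) = 113.5 × 13^0.523 = 113.5 × 3.825 = 434.1 μm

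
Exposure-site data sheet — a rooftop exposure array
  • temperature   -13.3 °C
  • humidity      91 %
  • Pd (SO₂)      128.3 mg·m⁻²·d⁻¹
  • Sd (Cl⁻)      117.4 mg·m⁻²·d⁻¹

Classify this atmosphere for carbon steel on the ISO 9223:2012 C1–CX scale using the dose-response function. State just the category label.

C3

carbon steel: f(T) = +0.150·(T−10) [T≤10 °C] = -3.4950
  Pd branch = 1.77·Pd^0.52·e^(0.02·RH+f) = 4.138 μm/a
  Sd branch = 0.102·Sd^0.62·e^(0.033·RH+0.04·T) = 23.17 μm/a
  r_corr = 4.138 + 23.17 = 27.31 μm/a
ISO 9223 Table 2 (carbon steel): 25 < 27.3 ≤ 50 μm/a ⇒ C3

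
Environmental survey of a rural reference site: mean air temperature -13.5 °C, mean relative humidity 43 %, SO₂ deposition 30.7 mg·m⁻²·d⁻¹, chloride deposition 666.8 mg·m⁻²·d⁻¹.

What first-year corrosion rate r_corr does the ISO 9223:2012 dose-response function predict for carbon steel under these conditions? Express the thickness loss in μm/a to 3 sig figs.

carbon steel: T≤10 °C ⇒ hinge +0.150·(-13.5−10) = -3.5250
  sulphur-dioxide contribution → 0.731 μm/a
  chloride contribution → 13.84 μm/a
  total first-year rate 14.57 μm/a

r_corr = 14.6 μm/a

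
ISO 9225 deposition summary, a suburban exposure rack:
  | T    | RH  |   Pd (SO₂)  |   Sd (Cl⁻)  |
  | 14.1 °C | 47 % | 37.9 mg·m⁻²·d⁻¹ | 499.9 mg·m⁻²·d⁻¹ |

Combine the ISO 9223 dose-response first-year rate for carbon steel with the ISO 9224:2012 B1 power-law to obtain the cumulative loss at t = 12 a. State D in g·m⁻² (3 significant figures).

D(12) = 1.84e+03 g·m⁻²

carbon steel: temperature factor f = -0.054·(4.1) = -0.2214
  SO₂ term: 1.77·37.9^0.52·exp(0.02·47-0.2214) = 24.04
  Cl⁻ term: 0.102·499.9^0.62·exp(0.033·47+0.04·14.1) = 39.85
  sum: 24.04 + 39.85 → r_corr = 63.89 μm/a
Long-term exponent b (ISO 9224 Table 2, B1) = 0.523
  D(12) = 63.89 × 12^0.523 = 63.89 × 3.668 = 234.3 μm
  Mass loss = 234.3 μm × 7.85 g/cm³ = 1840 g·m⁻²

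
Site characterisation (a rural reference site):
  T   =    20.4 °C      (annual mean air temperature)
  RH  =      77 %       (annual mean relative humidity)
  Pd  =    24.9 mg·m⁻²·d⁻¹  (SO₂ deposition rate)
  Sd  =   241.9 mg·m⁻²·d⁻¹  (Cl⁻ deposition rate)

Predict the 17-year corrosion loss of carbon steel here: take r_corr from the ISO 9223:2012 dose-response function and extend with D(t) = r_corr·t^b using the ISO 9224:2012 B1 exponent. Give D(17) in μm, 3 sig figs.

D(17) = 497 μm

carbon steel: temperature factor f = -0.054·(10.4) = -0.5616
  Pd branch = 1.77·Pd^0.52·e^(0.02·RH+f) = 25.06 μm/a
  Sd branch = 0.102·Sd^0.62·e^(0.033·RH+0.04·T) = 87.98 μm/a
  sum: 25.06 + 87.98 → r_corr = 113 μm/a
ISO 9224: D(t) = r_corr · t^b with b = 0.523 (carbon steel, B1)
  D(17) = 113 × 17^0.523 = 113 × 4.401 = 497.4 μm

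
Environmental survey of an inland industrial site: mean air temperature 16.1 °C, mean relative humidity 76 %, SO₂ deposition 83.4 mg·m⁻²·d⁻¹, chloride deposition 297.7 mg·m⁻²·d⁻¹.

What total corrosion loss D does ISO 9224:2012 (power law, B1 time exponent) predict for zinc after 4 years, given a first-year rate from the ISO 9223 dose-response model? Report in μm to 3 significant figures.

D(4) = 16.0 μm

zinc: f(T) = -0.071·(T−10) [T>10 °C] = -0.4331
  sulphur-dioxide contribution → 1.932 μm/a
  chloride contribution → 3.247 μm/a
  ⇒ r_corr(zinc) = 5.179 μm/a
Power-law: D(4) = r_corr · 4^0.813
  D(4) = 5.179 × 4^0.813 = 5.179 × 3.087 = 15.99 μm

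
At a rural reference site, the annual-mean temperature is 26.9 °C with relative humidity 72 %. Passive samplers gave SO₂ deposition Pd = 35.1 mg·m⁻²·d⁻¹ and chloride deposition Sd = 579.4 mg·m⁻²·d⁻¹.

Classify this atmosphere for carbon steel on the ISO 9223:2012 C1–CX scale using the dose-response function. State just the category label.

C5

carbon steel: temperature factor f = -0.054·(16.9) = -0.9126
  SO₂ term: 1.77·35.1^0.52·exp(0.02·72-0.9126) = 19.08
  Sd branch = 0.102·Sd^0.62·e^(0.033·RH+0.04·T) = 166.3 μm/a
  r_corr = 19.08 + 166.3 = 185.4 μm/a
Category bounds: 80…200 μm/a bracket r_corr ⇒ C5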